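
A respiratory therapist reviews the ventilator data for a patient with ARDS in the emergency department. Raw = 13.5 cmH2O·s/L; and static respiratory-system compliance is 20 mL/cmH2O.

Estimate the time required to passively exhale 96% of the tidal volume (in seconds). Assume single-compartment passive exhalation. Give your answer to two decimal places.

τ = R × C = 13.5 × 20 mL/cmH2O = 13.5 × 0.020 L/cmH2O = 0.27 s.
Exhaled fraction f = 1 − e^(−t/τ) → t = −τ·ln(1 − f) = −0.27·ln(0.04) = 0.8691 s.

0.87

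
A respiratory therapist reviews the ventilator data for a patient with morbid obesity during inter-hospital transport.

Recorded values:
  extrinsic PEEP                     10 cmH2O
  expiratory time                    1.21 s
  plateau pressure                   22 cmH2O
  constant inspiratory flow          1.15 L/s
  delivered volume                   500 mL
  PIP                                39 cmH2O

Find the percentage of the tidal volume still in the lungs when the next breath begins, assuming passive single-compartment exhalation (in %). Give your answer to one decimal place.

14.0

R = (PIP − Pplat)/V̇ = (39 − 22) / 1.15 = 17.0/1.15 = 14.783 cmH2O·s/L.
C = Vt/(Pplat − PEEP) = 500.0 / (22 − 10) = 500.0/12.0 = 41.667 mL/cmH2O.
τ = R × C = 14.783 × 0.04167 L/cmH2O = 0.616 s.
Fraction remaining at end-expiration = e^(−Te/τ) = e^(−1.21/0.616) = 0.1403 → 14.03%.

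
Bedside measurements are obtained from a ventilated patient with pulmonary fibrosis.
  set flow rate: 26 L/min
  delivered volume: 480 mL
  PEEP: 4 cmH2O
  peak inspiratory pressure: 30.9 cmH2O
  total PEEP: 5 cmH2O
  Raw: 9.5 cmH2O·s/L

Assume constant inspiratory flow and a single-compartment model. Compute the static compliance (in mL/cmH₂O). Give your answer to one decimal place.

Flow: 26 L/min ÷ 60 = 0.4333 L/s.
Total PEEP = 5 cmH2O (set 4 + intrinsic 1); this is the baseline alveolar pressure.
Equation of motion (constant flow): PIP = Vt/C + R·V̇ + PEEP.
Vt/C = PIP − R·V̇ − PEEP = 30.9 − 9.5×0.4333 − 5 = 30.9 − 4.116 − 5 = 21.784 cmH2O.
C = Vt / 21.784 = 480 / 21.784 = 22.035 mL/cmH2O.

22.0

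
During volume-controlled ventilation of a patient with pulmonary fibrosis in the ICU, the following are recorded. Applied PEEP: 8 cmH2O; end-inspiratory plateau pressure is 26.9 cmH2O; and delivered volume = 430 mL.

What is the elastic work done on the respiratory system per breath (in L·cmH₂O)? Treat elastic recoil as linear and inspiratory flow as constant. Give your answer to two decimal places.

Elastic work ≈ ½ × (Pplat − PEEP) × Vt = 0.5 × (26.9 − 8) × 0.430 L = 0.5 × 18.9 × 0.430 = 4.064 L·cmH2O.

4.06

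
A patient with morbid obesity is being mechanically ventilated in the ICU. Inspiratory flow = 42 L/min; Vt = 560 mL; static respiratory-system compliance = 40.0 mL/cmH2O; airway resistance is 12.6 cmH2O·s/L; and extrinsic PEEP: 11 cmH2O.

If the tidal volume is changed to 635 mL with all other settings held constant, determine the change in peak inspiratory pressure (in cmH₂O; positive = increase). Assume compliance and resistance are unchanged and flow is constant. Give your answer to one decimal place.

1.9

PIP = Vt/C + R·V̇ + PEEP (constant-flow equation of motion).
Only the elastic term changes: ΔPIP = ΔVt / C = (635 − 560) / 40.0 = 1.875 cmH2O.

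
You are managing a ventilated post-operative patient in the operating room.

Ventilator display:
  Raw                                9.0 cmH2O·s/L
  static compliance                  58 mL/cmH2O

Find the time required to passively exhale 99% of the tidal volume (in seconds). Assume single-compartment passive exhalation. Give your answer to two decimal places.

2.40

τ = R × C = 9.0 × 58 mL/cmH2O = 9.0 × 0.058 L/cmH2O = 0.522 s.
Exhaled fraction f = 1 − e^(−t/τ) → t = −τ·ln(1 − f) = −0.522·ln(0.01) = 2.404 s.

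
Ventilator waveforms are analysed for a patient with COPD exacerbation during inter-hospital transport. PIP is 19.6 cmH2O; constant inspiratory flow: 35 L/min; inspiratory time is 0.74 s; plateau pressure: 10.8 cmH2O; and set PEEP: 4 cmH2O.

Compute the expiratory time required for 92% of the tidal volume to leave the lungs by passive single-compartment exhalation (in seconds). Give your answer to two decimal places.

2.42

Flow: 35 L/min ÷ 60 = 0.5833 L/s.
Vt = flow × Ti = 0.5833 L/s × 0.74 s × 1000 mL/L = 431.64 mL.
R = (PIP − Pplat)/V̇ = (19.6 − 10.8) / 0.5833 = 8.8/0.5833 = 15.087 cmH2O·s/L.
C = Vt/(Pplat − PEEP) = 431.64 / (10.8 − 4) = 431.64/6.8 = 63.476 mL/cmH2O.
τ = R × C = 15.087 × 0.06348 L/cmH2O = 0.9577 s.
t = −τ·ln(1 − 0.92) = −0.9577·ln(0.08) = 2.419 s.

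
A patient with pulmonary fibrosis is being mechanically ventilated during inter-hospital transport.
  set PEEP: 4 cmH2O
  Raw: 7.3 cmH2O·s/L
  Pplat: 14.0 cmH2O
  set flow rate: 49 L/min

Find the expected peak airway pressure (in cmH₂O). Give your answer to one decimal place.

20.0

Flow: 49 L/min ÷ 60 = 0.8167 L/s.
PIP = Pplat + Raw × flow = 14.0 + 7.3 × 0.8167 = 14.0 + 5.962 = 19.962 cmH2O.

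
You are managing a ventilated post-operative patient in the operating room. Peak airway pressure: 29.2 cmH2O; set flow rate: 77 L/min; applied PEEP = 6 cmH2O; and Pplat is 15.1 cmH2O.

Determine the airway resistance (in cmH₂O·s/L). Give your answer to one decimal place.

11.0

Flow: 77 L/min ÷ 60 = 1.2833 L/s.
Raw = (PIP − Pplat) / flow = (29.2 − 15.1) / 1.2833 = 14.1 / 1.2833 = 10.987 cmH2O·s/L.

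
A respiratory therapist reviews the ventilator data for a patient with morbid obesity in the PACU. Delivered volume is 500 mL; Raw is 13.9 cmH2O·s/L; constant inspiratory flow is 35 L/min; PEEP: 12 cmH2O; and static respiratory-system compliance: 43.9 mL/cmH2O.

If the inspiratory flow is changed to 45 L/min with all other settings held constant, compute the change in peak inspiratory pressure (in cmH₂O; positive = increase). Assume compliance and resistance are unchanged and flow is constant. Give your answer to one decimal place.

Flow: 35 L/min ÷ 60 = 0.5833 L/s.
New flow: 45 L/min ÷ 60 = 0.75 L/s.
PIP = Vt/C + R·V̇ + PEEP (constant-flow equation of motion).
Only the resistive term changes: ΔPIP = R × ΔV̇ = 13.9 × (0.75 − 0.5833) = 13.9 × 0.1667 = 2.317 cmH2O.

2.3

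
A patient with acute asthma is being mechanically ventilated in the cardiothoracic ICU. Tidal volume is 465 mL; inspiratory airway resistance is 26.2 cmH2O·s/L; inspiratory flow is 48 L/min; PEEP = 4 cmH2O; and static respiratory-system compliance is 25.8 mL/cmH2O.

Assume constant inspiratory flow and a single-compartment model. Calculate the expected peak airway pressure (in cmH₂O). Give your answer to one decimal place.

43.0

Flow: 48 L/min ÷ 60 = 0.8 L/s.
Equation of motion (constant flow): PIP = Vt/C + R·V̇ + PEEP.
PIP = 465/25.8 + 26.2×0.8 + 4 = 18.023 + 20.96 + 4 = 42.983 cmH2O.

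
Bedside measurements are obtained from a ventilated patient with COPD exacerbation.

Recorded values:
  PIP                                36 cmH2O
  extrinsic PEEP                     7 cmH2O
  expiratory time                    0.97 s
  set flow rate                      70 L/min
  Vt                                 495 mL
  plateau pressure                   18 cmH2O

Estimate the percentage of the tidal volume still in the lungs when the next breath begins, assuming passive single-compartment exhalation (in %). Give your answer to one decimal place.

24.7

Flow: 70 L/min ÷ 60 = 1.1667 L/s.
R = (PIP − Pplat)/V̇ = (36 − 18) / 1.1667 = 18.0/1.1667 = 15.428 cmH2O·s/L.
C = Vt/(Pplat − PEEP) = 495.0 / (18 − 7) = 495.0/11.0 = 45.0 mL/cmH2O.
τ = R × C = 15.428 × 0.045 L/cmH2O = 0.6943 s.
Fraction remaining at end-expiration = e^(−Te/τ) = e^(−0.97/0.6943) = 0.2473 → 24.73%.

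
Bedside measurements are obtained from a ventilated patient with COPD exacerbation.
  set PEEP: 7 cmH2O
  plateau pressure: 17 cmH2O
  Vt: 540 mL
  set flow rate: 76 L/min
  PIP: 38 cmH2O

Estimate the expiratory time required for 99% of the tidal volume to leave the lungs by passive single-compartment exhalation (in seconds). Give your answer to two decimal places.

Flow: 76 L/min ÷ 60 = 1.2667 L/s.
R = (PIP − Pplat)/V̇ = (38 − 17) / 1.2667 = 21.0/1.2667 = 16.579 cmH2O·s/L.
C = Vt/(Pplat − PEEP) = 540.0 / (17 − 7) = 540.0/10.0 = 54.0 mL/cmH2O.
τ = R × C = 16.579 × 0.054 L/cmH2O = 0.8953 s.
t = −τ·ln(1 − 0.99) = −0.8953·ln(0.01) = 4.123 s.

4.12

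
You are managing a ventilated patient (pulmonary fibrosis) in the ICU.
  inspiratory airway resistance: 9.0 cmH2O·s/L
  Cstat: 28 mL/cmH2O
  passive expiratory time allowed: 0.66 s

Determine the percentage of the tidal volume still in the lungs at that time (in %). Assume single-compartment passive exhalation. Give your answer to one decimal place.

τ = R × C = 9.0 × 28 mL/cmH2O = 9.0 × 0.028 L/cmH2O = 0.252 s.
Passive exhalation: V(t)/V₀ = e^(−t/τ) = e^(−0.66/0.252) = 0.07287.
Fraction remaining = 0.07287 → 7.287%.

7.3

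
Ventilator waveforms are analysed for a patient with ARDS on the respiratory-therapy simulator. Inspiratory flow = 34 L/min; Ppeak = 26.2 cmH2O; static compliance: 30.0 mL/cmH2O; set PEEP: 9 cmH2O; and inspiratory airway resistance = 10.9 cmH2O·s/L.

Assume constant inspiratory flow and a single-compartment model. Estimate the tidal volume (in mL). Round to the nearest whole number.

Flow: 34 L/min ÷ 60 = 0.5667 L/s.
Equation of motion (constant flow): PIP = Vt/C + R·V̇ + PEEP.
Vt/C = PIP − R·V̇ − PEEP = 26.2 − 6.177 − 9 = 11.023 cmH2O.
Vt = C × 11.023 = 30.0 × 11.023 = 330.69 mL.

331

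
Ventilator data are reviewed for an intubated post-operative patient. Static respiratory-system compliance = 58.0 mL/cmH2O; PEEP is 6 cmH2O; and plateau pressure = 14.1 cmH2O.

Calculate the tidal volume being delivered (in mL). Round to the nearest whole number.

Vt = Cstat × (Pplat − PEEP) = 58.0 × (14.1 − 6) = 58.0 × 8.1 = 469.8 mL.

470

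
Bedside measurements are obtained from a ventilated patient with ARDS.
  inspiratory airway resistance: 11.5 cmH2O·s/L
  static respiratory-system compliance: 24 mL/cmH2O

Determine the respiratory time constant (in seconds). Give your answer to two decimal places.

τ = R × C = 11.5 × 24 mL/cmH2O = 11.5 × 0.024 L/cmH2O = 0.276 s.

0.28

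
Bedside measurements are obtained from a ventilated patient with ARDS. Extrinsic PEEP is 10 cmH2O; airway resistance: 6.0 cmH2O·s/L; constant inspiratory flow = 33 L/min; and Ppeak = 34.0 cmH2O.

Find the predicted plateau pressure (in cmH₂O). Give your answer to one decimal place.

30.7

Flow: 33 L/min ÷ 60 = 0.55 L/s.
Pplat = PIP − Raw × flow = 34.0 − 6.0 × 0.55 = 34.0 − 3.3 = 30.7 cmH2O.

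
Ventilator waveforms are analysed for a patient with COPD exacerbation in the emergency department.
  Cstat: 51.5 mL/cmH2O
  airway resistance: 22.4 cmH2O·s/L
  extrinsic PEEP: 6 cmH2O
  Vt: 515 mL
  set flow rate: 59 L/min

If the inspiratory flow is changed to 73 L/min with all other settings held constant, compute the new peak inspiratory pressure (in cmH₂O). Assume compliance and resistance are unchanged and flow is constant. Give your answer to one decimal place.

43.3

Flow: 59 L/min ÷ 60 = 0.9833 L/s.
New flow: 73 L/min ÷ 60 = 1.2167 L/s.
PIP = Vt/C + R·V̇ + PEEP (constant-flow equation of motion).
Only the resistive term changes: ΔPIP = R × ΔV̇ = 22.4 × (1.2167 − 0.9833) = 22.4 × 0.2334 = 5.228 cmH2O.
Original PIP = 515/51.5 + 22.4×0.9833 + 6 = 38.026 cmH2O; new PIP = 38.026 + (5.228) = 43.254 cmH2O.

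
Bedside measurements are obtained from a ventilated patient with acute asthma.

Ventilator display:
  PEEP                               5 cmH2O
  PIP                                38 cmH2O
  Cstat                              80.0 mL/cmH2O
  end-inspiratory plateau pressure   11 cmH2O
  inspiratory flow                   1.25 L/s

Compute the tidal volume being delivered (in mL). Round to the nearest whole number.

480

Vt = Cstat × (Pplat − PEEP) = 80.0 × (11 − 5) = 80.0 × 6.0 = 480.0 mL.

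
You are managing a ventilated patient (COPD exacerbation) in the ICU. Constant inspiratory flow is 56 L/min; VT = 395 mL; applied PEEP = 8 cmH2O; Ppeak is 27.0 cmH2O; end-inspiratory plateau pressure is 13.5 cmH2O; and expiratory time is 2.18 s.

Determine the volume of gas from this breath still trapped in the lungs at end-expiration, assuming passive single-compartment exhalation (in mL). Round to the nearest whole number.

Flow: 56 L/min ÷ 60 = 0.9333 L/s.
R = (PIP − Pplat)/V̇ = (27.0 − 13.5) / 0.9333 = 13.5/0.9333 = 14.465 cmH2O·s/L.
C = Vt/(Pplat − PEEP) = 395.0 / (13.5 − 8) = 395.0/5.5 = 71.818 mL/cmH2O.
τ = R × C = 14.465 × 0.07182 L/cmH2O = 1.039 s.
Fraction remaining = e^(−Te/τ) = e^(−2.18/1.039) = 0.1227.
Trapped volume = 395.0 × 0.1227 = 48.467 mL.

48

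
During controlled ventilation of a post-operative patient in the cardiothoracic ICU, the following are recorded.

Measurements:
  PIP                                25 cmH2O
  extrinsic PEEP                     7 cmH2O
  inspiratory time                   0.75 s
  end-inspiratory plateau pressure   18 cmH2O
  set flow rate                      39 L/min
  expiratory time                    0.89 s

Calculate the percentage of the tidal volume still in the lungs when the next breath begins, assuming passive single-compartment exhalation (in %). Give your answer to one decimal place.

15.5

Flow: 39 L/min ÷ 60 = 0.65 L/s.
Vt = flow × Ti = 0.65 L/s × 0.75 s × 1000 mL/L = 487.5 mL.
R = (PIP − Pplat)/V̇ = (25 − 18) / 0.65 = 7.0/0.65 = 10.769 cmH2O·s/L.
C = Vt/(Pplat − PEEP) = 487.5 / (18 − 7) = 487.5/11.0 = 44.318 mL/cmH2O.
τ = R × C = 10.769 × 0.04432 L/cmH2O = 0.4773 s.
Fraction remaining at end-expiration = e^(−Te/τ) = e^(−0.89/0.4773) = 0.1549 → 15.49%.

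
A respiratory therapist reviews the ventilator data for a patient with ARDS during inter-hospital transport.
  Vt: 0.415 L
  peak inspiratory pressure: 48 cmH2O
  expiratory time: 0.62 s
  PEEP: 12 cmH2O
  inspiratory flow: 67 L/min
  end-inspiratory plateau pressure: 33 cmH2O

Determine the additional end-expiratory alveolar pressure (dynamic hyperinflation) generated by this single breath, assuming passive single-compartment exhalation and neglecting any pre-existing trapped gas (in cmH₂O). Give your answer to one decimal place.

Flow: 67 L/min ÷ 60 = 1.1167 L/s.
R = (PIP − Pplat)/V̇ = (48 − 33) / 1.1167 = 15.0/1.1167 = 13.432 cmH2O·s/L.
C = Vt/(Pplat − PEEP) = 415.0 / (33 − 12) = 415.0/21.0 = 19.762 mL/cmH2O.
τ = R × C = 13.432 × 0.01976 L/cmH2O = 0.2654 s.
Fraction remaining = e^(−Te/τ) = e^(−0.62/0.2654) = 0.0967; trapped volume = 415.0 × 0.0967 = 40.131 mL.
Additional alveolar pressure from trapping ≈ V_trapped / C = 40.131 / 19.762 = 2.031 cmH2O.

2.0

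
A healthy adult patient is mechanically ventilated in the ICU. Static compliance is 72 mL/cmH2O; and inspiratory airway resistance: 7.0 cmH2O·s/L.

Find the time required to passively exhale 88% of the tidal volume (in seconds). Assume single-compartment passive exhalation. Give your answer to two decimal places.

τ = R × C = 7.0 × 72 mL/cmH2O = 7.0 × 0.072 L/cmH2O = 0.504 s.
Exhaled fraction f = 1 − e^(−t/τ) → t = −τ·ln(1 − f) = −0.504·ln(0.12) = 1.069 s.

1.07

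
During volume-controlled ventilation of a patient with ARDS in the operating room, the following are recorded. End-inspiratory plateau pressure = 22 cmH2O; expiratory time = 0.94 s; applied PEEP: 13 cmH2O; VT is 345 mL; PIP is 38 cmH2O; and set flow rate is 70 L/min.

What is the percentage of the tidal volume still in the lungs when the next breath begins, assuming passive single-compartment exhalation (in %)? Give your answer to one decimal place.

16.7

Flow: 70 L/min ÷ 60 = 1.1667 L/s.
R = (PIP − Pplat)/V̇ = (38 − 22) / 1.1667 = 16.0/1.1667 = 13.714 cmH2O·s/L.
C = Vt/(Pplat − PEEP) = 345.0 / (22 − 13) = 345.0/9.0 = 38.333 mL/cmH2O.
τ = R × C = 13.714 × 0.03833 L/cmH2O = 0.5257 s.
Fraction remaining at end-expiration = e^(−Te/τ) = e^(−0.94/0.5257) = 0.1673 → 16.73%.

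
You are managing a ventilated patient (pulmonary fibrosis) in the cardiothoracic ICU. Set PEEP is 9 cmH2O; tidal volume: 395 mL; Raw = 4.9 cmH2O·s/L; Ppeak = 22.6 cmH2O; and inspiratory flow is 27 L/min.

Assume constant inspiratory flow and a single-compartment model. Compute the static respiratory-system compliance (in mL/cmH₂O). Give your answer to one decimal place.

Flow: 27 L/min ÷ 60 = 0.45 L/s.
Equation of motion (constant flow): PIP = Vt/C + R·V̇ + PEEP.
Vt/C = PIP − R·V̇ − PEEP = 22.6 − 4.9×0.45 − 9 = 22.6 − 2.205 − 9 = 11.395 cmH2O.
C = Vt / 11.395 = 395 / 11.395 = 34.664 mL/cmH2O.

34.7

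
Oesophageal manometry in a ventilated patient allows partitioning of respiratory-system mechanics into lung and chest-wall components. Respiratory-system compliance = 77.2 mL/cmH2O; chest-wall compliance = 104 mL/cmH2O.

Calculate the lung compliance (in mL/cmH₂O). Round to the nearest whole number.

300

1/CL = 1/Crs − 1/Ccw.
1/CL = 1/77.2 − 1/104 = 0.003338.
CL = 299.58 mL/cmH2O.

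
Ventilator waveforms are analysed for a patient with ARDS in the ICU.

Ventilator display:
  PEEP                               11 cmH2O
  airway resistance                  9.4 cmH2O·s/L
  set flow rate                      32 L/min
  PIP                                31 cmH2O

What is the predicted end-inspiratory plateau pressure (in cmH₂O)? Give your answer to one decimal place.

Flow: 32 L/min ÷ 60 = 0.5333 L/s.
Pplat = PIP − Raw × flow = 31 − 9.4 × 0.5333 = 31 − 5.013 = 25.987 cmH2O.

26.0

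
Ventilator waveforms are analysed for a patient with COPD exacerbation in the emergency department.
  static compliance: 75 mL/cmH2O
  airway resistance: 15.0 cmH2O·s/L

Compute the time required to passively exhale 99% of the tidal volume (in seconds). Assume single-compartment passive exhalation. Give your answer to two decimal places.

5.18

τ = R × C = 15.0 × 75 mL/cmH2O = 15.0 × 0.075 L/cmH2O = 1.125 s.
Exhaled fraction f = 1 − e^(−t/τ) → t = −τ·ln(1 − f) = −1.125·ln(0.01) = 5.181 s.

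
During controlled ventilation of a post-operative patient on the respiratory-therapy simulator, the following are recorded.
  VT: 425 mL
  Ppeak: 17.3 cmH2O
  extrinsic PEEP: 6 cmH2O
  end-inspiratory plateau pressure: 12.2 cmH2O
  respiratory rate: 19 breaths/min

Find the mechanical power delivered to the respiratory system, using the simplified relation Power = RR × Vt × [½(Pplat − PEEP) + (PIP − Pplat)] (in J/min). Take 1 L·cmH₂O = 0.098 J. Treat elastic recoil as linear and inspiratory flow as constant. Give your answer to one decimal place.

6.5

Per-breath work = Vt × [½(Pplat−PEEP) + (PIP−Pplat)] = 0.425 × [0.5×6.2 + 5.1] = 0.425 × 8.2 = 3.485 L·cmH2O.
Power = 19 × 3.485 = 66.215 L·cmH2O/min.
× 0.098 J/(L·cmH2O) → 6.489 J/min.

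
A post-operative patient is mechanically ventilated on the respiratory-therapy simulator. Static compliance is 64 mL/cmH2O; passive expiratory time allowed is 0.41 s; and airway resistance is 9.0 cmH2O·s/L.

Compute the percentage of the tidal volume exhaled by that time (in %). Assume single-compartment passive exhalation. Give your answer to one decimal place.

50.9

τ = R × C = 9.0 × 64 mL/cmH2O = 9.0 × 0.064 L/cmH2O = 0.576 s.
Passive exhalation: V(t)/V₀ = e^(−t/τ) = e^(−0.41/0.576) = 0.4908.
Fraction exhaled = 1 − 0.4908 = 0.5092 → 50.92%.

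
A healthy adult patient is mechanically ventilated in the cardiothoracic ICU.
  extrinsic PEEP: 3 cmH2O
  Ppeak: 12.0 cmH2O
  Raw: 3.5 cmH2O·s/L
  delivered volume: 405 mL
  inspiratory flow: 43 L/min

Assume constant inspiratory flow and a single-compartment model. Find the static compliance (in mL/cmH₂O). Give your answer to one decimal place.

Flow: 43 L/min ÷ 60 = 0.7167 L/s.
Equation of motion (constant flow): PIP = Vt/C + R·V̇ + PEEP.
Vt/C = PIP − R·V̇ − PEEP = 12.0 − 3.5×0.7167 − 3 = 12.0 − 2.508 − 3 = 6.492 cmH2O.
C = Vt / 6.492 = 405 / 6.492 = 62.384 mL/cmH2O.

62.4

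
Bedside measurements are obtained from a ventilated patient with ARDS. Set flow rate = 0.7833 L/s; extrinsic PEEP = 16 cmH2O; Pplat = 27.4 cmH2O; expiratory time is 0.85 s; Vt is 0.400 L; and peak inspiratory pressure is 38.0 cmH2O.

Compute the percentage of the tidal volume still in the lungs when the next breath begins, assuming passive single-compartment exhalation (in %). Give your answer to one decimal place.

16.7

R = (PIP − Pplat)/V̇ = (38.0 − 27.4) / 0.7833 = 10.6/0.7833 = 13.532 cmH2O·s/L.
C = Vt/(Pplat − PEEP) = 400.0 / (27.4 − 16) = 400.0/11.4 = 35.088 mL/cmH2O.
τ = R × C = 13.532 × 0.03509 L/cmH2O = 0.4748 s.
Fraction remaining at end-expiration = e^(−Te/τ) = e^(−0.85/0.4748) = 0.1669 → 16.69%.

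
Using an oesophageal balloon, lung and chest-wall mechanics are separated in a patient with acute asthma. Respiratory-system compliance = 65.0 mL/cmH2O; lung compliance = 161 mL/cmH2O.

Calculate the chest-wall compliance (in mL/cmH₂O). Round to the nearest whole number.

109

1/Ccw = 1/Crs − 1/CL.
1/Ccw = 1/65.0 − 1/161 = 0.009173.
Ccw = 109.02 mL/cmH2O.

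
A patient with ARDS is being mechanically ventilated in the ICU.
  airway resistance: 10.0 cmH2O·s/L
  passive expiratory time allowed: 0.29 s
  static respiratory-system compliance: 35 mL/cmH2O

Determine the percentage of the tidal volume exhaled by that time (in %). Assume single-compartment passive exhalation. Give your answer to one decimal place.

τ = R × C = 10.0 × 35 mL/cmH2O = 10.0 × 0.035 L/cmH2O = 0.35 s.
Passive exhalation: V(t)/V₀ = e^(−t/τ) = e^(−0.29/0.35) = 0.4367.
Fraction exhaled = 1 − 0.4367 = 0.5633 → 56.33%.

56.3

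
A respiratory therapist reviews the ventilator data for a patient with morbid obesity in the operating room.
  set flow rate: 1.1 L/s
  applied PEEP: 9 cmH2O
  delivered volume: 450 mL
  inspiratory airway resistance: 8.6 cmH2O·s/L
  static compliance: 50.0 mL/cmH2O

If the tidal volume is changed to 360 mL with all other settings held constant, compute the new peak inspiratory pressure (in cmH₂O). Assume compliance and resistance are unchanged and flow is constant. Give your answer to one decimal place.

25.7

PIP = Vt/C + R·V̇ + PEEP (constant-flow equation of motion).
Only the elastic term changes: ΔPIP = ΔVt / C = (360 − 450) / 50.0 = -1.8 cmH2O.
Original PIP = 450/50.0 + 8.6×1.1 + 9 = 27.46 cmH2O; new PIP = 27.46 + (-1.8) = 25.66 cmH2O.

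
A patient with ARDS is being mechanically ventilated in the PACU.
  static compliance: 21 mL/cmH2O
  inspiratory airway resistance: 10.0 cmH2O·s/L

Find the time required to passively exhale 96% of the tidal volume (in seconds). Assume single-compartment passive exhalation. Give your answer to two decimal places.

τ = R × C = 10.0 × 21 mL/cmH2O = 10.0 × 0.021 L/cmH2O = 0.21 s.
Exhaled fraction f = 1 − e^(−t/τ) → t = −τ·ln(1 − f) = −0.21·ln(0.04) = 0.676 s.

0.68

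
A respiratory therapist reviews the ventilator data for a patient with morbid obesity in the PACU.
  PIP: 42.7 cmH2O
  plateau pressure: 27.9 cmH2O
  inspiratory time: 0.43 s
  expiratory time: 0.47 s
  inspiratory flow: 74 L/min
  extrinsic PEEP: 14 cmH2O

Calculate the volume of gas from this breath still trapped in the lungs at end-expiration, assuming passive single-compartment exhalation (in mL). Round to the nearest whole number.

Flow: 74 L/min ÷ 60 = 1.2333 L/s.
Vt = flow × Ti = 1.2333 L/s × 0.43 s × 1000 mL/L = 530.32 mL.
R = (PIP − Pplat)/V̇ = (42.7 − 27.9) / 1.2333 = 14.8/1.2333 = 12.0 cmH2O·s/L.
C = Vt/(Pplat − PEEP) = 530.32 / (27.9 − 14) = 530.32/13.9 = 38.153 mL/cmH2O.
τ = R × C = 12.0 × 0.03815 L/cmH2O = 0.4578 s.
Fraction remaining = e^(−Te/τ) = e^(−0.47/0.4578) = 0.3582.
Trapped volume = 530.32 × 0.3582 = 189.96 mL.

190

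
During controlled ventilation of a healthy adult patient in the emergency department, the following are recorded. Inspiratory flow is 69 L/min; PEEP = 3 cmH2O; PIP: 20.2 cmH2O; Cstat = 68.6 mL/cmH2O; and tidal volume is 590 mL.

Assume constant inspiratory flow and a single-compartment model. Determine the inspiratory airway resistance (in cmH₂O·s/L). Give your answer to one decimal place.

Flow: 69 L/min ÷ 60 = 1.15 L/s.
Equation of motion (constant flow): PIP = Vt/C + R·V̇ + PEEP.
R·V̇ = PIP − Vt/C − PEEP = 20.2 − 590/68.6 − 3 = 20.2 − 8.601 − 3 = 8.599 cmH2O.
R = 8.599 / 1.15 = 7.477 cmH2O·s/L.

7.5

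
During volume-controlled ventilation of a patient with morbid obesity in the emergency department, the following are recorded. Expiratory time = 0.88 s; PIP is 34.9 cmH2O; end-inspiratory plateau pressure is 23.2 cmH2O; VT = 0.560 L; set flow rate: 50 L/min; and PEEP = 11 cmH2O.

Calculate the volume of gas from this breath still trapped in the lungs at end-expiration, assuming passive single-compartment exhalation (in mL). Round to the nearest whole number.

143

Flow: 50 L/min ÷ 60 = 0.8333 L/s.
R = (PIP − Pplat)/V̇ = (34.9 − 23.2) / 0.8333 = 11.7/0.8333 = 14.041 cmH2O·s/L.
C = Vt/(Pplat − PEEP) = 560.0 / (23.2 − 11) = 560.0/12.2 = 45.902 mL/cmH2O.
τ = R × C = 14.041 × 0.0459 L/cmH2O = 0.6445 s.
Fraction remaining = e^(−Te/τ) = e^(−0.88/0.6445) = 0.2553.
Trapped volume = 560.0 × 0.2553 = 142.97 mL.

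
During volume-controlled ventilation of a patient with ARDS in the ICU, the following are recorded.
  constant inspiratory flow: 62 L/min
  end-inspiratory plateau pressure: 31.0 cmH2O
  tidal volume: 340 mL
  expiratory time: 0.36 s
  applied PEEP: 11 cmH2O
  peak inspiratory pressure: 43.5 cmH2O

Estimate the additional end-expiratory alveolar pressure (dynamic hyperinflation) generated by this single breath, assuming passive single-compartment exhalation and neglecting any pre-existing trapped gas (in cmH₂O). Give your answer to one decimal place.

3.5

Flow: 62 L/min ÷ 60 = 1.0333 L/s.
R = (PIP − Pplat)/V̇ = (43.5 − 31.0) / 1.0333 = 12.5/1.0333 = 12.097 cmH2O·s/L.
C = Vt/(Pplat − PEEP) = 340.0 / (31.0 − 11) = 340.0/20.0 = 17.0 mL/cmH2O.
τ = R × C = 12.097 × 0.017 L/cmH2O = 0.2056 s.
Fraction remaining = e^(−Te/τ) = e^(−0.36/0.2056) = 0.1736; trapped volume = 340.0 × 0.1736 = 59.024 mL.
Additional alveolar pressure from trapping ≈ V_trapped / C = 59.024 / 17.0 = 3.472 cmH2O.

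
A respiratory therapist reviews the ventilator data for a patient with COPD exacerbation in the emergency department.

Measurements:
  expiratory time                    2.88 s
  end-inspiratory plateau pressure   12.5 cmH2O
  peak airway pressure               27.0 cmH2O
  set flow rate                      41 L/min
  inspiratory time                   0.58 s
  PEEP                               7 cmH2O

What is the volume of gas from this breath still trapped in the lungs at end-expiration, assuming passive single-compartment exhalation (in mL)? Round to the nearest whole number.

Flow: 41 L/min ÷ 60 = 0.6833 L/s.
Vt = flow × Ti = 0.6833 L/s × 0.58 s × 1000 mL/L = 396.31 mL.
R = (PIP − Pplat)/V̇ = (27.0 − 12.5) / 0.6833 = 14.5/0.6833 = 21.221 cmH2O·s/L.
C = Vt/(Pplat − PEEP) = 396.31 / (12.5 − 7) = 396.31/5.5 = 72.056 mL/cmH2O.
τ = R × C = 21.221 × 0.07206 L/cmH2O = 1.529 s.
Fraction remaining = e^(−Te/τ) = e^(−2.88/1.529) = 0.152.
Trapped volume = 396.31 × 0.152 = 60.239 mL.

60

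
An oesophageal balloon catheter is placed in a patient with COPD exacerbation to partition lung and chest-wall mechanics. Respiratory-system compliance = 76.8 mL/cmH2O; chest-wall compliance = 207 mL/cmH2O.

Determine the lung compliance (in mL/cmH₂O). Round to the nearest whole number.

1/CL = 1/Crs − 1/Ccw.
1/CL = 1/76.8 − 1/207 = 0.00819.
CL = 122.1 mL/cmH2O.

122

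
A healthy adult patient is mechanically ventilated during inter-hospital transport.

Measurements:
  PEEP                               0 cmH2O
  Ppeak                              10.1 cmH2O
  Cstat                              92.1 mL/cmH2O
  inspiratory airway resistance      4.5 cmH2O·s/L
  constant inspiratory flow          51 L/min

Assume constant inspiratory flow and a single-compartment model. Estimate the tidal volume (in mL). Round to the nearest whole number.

Flow: 51 L/min ÷ 60 = 0.85 L/s.
Equation of motion (constant flow): PIP = Vt/C + R·V̇ + PEEP.
Vt/C = PIP − R·V̇ − PEEP = 10.1 − 3.825 − 0 = 6.275 cmH2O.
Vt = C × 6.275 = 92.1 × 6.275 = 577.93 mL.

578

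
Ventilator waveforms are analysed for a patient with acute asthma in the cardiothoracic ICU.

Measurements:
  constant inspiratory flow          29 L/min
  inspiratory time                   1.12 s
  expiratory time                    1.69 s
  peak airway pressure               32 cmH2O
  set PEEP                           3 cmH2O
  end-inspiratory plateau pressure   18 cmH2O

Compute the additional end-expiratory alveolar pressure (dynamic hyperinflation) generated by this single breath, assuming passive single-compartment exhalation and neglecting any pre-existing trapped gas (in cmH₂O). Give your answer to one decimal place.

Flow: 29 L/min ÷ 60 = 0.4833 L/s.
Vt = flow × Ti = 0.4833 L/s × 1.12 s × 1000 mL/L = 541.3 mL.
R = (PIP − Pplat)/V̇ = (32 − 18) / 0.4833 = 14.0/0.4833 = 28.968 cmH2O·s/L.
C = Vt/(Pplat − PEEP) = 541.3 / (18 − 3) = 541.3/15.0 = 36.087 mL/cmH2O.
τ = R × C = 28.968 × 0.03609 L/cmH2O = 1.045 s.
Fraction remaining = e^(−Te/τ) = e^(−1.69/1.045) = 0.1984; trapped volume = 541.3 × 0.1984 = 107.39 mL.
Additional alveolar pressure from trapping ≈ V_trapped / C = 107.39 / 36.087 = 2.976 cmH2O.

3.0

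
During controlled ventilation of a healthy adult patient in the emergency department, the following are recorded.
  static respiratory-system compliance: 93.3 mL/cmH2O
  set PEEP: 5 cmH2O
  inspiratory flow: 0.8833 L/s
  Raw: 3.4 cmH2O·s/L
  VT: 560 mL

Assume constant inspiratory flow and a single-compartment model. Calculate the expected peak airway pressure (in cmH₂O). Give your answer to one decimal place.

14.0

Equation of motion (constant flow): PIP = Vt/C + R·V̇ + PEEP.
PIP = 560/93.3 + 3.4×0.8833 + 5 = 6.002 + 3.003 + 5 = 14.005 cmH2O.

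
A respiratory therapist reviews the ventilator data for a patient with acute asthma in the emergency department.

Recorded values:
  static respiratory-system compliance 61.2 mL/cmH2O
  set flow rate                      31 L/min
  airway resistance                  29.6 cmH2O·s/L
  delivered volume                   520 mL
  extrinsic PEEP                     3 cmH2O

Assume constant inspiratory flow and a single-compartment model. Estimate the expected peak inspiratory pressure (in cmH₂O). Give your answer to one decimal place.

26.8

Flow: 31 L/min ÷ 60 = 0.5167 L/s.
Equation of motion (constant flow): PIP = Vt/C + R·V̇ + PEEP.
PIP = 520/61.2 + 29.6×0.5167 + 3 = 8.497 + 15.294 + 3 = 26.791 cmH2O.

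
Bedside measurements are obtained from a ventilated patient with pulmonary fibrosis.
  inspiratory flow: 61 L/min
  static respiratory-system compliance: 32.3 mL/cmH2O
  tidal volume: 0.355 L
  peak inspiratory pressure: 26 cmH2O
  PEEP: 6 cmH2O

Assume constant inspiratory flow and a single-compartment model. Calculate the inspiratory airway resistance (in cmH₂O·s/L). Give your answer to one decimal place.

Flow: 61 L/min ÷ 60 = 1.0167 L/s.
Equation of motion (constant flow): PIP = Vt/C + R·V̇ + PEEP.
R·V̇ = PIP − Vt/C − PEEP = 26 − 355/32.3 − 6 = 26 − 10.991 − 6 = 9.009 cmH2O.
R = 9.009 / 1.0167 = 8.861 cmH2O·s/L.

8.9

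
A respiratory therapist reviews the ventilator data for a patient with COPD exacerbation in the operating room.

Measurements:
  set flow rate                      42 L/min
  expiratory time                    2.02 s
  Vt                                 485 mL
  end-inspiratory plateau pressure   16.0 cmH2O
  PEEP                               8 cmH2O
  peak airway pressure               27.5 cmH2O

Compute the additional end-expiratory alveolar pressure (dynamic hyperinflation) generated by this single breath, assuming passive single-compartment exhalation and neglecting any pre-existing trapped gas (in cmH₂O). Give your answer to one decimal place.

Flow: 42 L/min ÷ 60 = 0.7 L/s.
R = (PIP − Pplat)/V̇ = (27.5 − 16.0) / 0.7 = 11.5/0.7 = 16.429 cmH2O·s/L.
C = Vt/(Pplat − PEEP) = 485.0 / (16.0 − 8) = 485.0/8.0 = 60.625 mL/cmH2O.
τ = R × C = 16.429 × 0.06063 L/cmH2O = 0.9961 s.
Fraction remaining = e^(−Te/τ) = e^(−2.02/0.9961) = 0.1316; trapped volume = 485.0 × 0.1316 = 63.826 mL.
Additional alveolar pressure from trapping ≈ V_trapped / C = 63.826 / 60.625 = 1.053 cmH2O.

1.1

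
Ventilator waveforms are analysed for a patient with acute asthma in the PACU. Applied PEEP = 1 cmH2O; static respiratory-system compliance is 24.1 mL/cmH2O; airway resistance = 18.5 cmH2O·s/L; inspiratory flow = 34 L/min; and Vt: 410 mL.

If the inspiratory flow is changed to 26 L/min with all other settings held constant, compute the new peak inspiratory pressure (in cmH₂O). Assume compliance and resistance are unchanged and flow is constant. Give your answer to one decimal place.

Flow: 34 L/min ÷ 60 = 0.5667 L/s.
New flow: 26 L/min ÷ 60 = 0.4333 L/s.
PIP = Vt/C + R·V̇ + PEEP (constant-flow equation of motion).
Only the resistive term changes: ΔPIP = R × ΔV̇ = 18.5 × (0.4333 − 0.5667) = 18.5 × -0.1334 = -2.468 cmH2O.
Original PIP = 410/24.1 + 18.5×0.5667 + 1 = 28.496 cmH2O; new PIP = 28.496 + (-2.468) = 26.028 cmH2O.

26.0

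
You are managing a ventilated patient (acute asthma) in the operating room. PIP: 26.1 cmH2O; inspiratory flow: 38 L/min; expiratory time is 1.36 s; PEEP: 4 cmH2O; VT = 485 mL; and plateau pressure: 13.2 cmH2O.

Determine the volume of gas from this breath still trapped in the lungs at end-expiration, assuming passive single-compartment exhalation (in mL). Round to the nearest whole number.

Flow: 38 L/min ÷ 60 = 0.6333 L/s.
R = (PIP − Pplat)/V̇ = (26.1 − 13.2) / 0.6333 = 12.9/0.6333 = 20.369 cmH2O·s/L.
C = Vt/(Pplat − PEEP) = 485.0 / (13.2 − 4) = 485.0/9.2 = 52.717 mL/cmH2O.
τ = R × C = 20.369 × 0.05272 L/cmH2O = 1.074 s.
Fraction remaining = e^(−Te/τ) = e^(−1.36/1.074) = 0.2819.
Trapped volume = 485.0 × 0.2819 = 136.72 mL.

137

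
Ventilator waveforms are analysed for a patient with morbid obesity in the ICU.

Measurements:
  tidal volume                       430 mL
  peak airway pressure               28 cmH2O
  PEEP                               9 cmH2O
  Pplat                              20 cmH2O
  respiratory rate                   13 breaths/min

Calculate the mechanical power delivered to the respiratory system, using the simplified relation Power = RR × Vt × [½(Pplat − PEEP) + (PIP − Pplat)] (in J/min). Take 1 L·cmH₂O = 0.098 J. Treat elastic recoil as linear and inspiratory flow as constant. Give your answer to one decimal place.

Per-breath work = Vt × [½(Pplat−PEEP) + (PIP−Pplat)] = 0.430 × [0.5×11.0 + 8.0] = 0.430 × 13.5 = 5.805 L·cmH2O.
Power = 13 × 5.805 = 75.465 L·cmH2O/min.
× 0.098 J/(L·cmH2O) → 7.396 J/min.

7.4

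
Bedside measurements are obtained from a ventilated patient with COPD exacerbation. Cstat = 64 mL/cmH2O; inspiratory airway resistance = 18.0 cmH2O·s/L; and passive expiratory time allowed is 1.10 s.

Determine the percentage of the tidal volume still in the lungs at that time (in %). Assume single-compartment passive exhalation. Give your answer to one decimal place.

τ = R × C = 18.0 × 64 mL/cmH2O = 18.0 × 0.064 L/cmH2O = 1.152 s.
Passive exhalation: V(t)/V₀ = e^(−t/τ) = e^(−1.10/1.152) = 0.3849.
Fraction remaining = 0.3849 → 38.49%.

38.5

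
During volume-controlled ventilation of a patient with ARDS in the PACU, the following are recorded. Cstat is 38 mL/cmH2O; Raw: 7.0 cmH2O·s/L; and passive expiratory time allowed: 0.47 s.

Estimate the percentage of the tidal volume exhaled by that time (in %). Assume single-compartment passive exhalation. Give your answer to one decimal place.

82.9

τ = R × C = 7.0 × 38 mL/cmH2O = 7.0 × 0.038 L/cmH2O = 0.266 s.
Passive exhalation: V(t)/V₀ = e^(−t/τ) = e^(−0.47/0.266) = 0.1709.
Fraction exhaled = 1 − 0.1709 = 0.8291 → 82.91%.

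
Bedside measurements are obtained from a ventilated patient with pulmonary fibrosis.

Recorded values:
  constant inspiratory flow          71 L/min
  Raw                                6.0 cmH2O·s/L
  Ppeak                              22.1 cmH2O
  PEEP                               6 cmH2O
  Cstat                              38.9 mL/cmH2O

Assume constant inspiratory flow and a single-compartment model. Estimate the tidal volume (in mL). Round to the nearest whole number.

Flow: 71 L/min ÷ 60 = 1.1833 L/s.
Equation of motion (constant flow): PIP = Vt/C + R·V̇ + PEEP.
Vt/C = PIP − R·V̇ − PEEP = 22.1 − 7.1 − 6 = 9.0 cmH2O.
Vt = C × 9.0 = 38.9 × 9.0 = 350.1 mL.

350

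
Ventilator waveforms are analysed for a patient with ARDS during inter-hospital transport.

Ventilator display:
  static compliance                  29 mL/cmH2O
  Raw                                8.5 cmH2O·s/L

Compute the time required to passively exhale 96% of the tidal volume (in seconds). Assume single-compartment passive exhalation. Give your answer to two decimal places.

0.79

τ = R × C = 8.5 × 29 mL/cmH2O = 8.5 × 0.029 L/cmH2O = 0.2465 s.
Exhaled fraction f = 1 − e^(−t/τ) → t = −τ·ln(1 − f) = −0.2465·ln(0.04) = 0.7935 s.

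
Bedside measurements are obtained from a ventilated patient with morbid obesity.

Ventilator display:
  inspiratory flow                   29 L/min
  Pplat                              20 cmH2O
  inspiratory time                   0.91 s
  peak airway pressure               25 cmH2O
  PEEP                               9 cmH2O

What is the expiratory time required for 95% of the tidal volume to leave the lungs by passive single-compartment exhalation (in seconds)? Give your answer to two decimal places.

1.24

Flow: 29 L/min ÷ 60 = 0.4833 L/s.
Vt = flow × Ti = 0.4833 L/s × 0.91 s × 1000 mL/L = 439.8 mL.
R = (PIP − Pplat)/V̇ = (25 − 20) / 0.4833 = 5.0/0.4833 = 10.346 cmH2O·s/L.
C = Vt/(Pplat − PEEP) = 439.8 / (20 − 9) = 439.8/11.0 = 39.982 mL/cmH2O.
τ = R × C = 10.346 × 0.03998 L/cmH2O = 0.4136 s.
t = −τ·ln(1 − 0.95) = −0.4136·ln(0.05) = 1.239 s.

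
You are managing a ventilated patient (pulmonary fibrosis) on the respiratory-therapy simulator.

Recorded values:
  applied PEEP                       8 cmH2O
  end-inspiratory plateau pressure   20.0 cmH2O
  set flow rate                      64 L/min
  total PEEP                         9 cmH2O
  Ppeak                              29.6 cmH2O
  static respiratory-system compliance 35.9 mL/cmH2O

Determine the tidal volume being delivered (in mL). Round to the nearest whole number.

395

End-expiratory occlusion gives total PEEP = 9 cmH2O (intrinsic PEEP = 9 − 8 = 1). Use total PEEP for the elastic gradient.
Vt = Cstat × (Pplat − PEEPtotal) = 35.9 × (20.0 − 9) = 35.9 × 11.0 = 394.9 mL.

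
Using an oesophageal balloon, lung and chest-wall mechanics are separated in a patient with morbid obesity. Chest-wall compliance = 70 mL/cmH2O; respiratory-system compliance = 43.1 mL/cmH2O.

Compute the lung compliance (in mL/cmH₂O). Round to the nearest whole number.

1/CL = 1/Crs − 1/Ccw.
1/CL = 1/43.1 − 1/70 = 0.008916.
CL = 112.16 mL/cmH2O.

112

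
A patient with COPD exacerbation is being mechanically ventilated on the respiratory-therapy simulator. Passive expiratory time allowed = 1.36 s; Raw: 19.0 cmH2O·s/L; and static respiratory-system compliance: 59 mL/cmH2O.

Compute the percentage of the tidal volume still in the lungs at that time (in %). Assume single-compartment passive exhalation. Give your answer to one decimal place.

τ = R × C = 19.0 × 59 mL/cmH2O = 19.0 × 0.059 L/cmH2O = 1.121 s.
Passive exhalation: V(t)/V₀ = e^(−t/τ) = e^(−1.36/1.121) = 0.2972.
Fraction remaining = 0.2972 → 29.72%.

29.7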